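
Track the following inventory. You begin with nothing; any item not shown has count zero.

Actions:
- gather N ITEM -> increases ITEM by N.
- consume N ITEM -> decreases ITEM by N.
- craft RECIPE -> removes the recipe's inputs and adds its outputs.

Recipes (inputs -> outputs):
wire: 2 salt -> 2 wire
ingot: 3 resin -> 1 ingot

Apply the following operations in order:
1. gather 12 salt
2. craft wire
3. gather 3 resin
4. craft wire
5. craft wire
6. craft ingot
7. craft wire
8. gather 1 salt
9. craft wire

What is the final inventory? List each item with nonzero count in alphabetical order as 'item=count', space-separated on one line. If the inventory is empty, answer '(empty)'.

Answer: ingot=1 salt=3 wire=10

Derivation:
After 1 (gather 12 salt): salt=12
After 2 (craft wire): salt=10 wire=2
After 3 (gather 3 resin): resin=3 salt=10 wire=2
After 4 (craft wire): resin=3 salt=8 wire=4
After 5 (craft wire): resin=3 salt=6 wire=6
After 6 (craft ingot): ingot=1 salt=6 wire=6
After 7 (craft wire): ingot=1 salt=4 wire=8
After 8 (gather 1 salt): ingot=1 salt=5 wire=8
After 9 (craft wire): ingot=1 salt=3 wire=10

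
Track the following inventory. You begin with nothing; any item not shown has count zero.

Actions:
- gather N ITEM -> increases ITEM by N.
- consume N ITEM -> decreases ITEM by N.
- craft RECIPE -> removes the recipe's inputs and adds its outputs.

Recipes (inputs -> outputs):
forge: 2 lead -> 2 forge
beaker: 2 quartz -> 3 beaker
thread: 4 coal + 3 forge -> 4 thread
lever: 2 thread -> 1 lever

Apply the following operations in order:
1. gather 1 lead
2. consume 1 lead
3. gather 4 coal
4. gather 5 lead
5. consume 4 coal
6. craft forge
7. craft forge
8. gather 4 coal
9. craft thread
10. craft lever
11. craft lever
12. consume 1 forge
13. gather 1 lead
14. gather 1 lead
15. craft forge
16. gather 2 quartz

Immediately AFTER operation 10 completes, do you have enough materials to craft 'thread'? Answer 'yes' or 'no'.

After 1 (gather 1 lead): lead=1
After 2 (consume 1 lead): (empty)
After 3 (gather 4 coal): coal=4
After 4 (gather 5 lead): coal=4 lead=5
After 5 (consume 4 coal): lead=5
After 6 (craft forge): forge=2 lead=3
After 7 (craft forge): forge=4 lead=1
After 8 (gather 4 coal): coal=4 forge=4 lead=1
After 9 (craft thread): forge=1 lead=1 thread=4
After 10 (craft lever): forge=1 lead=1 lever=1 thread=2

Answer: no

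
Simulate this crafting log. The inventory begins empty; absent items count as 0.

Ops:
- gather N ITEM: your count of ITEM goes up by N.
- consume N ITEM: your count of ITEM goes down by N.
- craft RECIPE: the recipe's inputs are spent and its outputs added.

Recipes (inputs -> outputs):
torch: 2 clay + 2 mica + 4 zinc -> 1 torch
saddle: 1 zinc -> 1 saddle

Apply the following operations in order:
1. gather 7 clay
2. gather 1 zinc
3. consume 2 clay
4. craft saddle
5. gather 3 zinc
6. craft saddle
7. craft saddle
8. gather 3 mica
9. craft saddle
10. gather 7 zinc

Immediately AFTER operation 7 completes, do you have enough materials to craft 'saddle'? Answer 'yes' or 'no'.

After 1 (gather 7 clay): clay=7
After 2 (gather 1 zinc): clay=7 zinc=1
After 3 (consume 2 clay): clay=5 zinc=1
After 4 (craft saddle): clay=5 saddle=1
After 5 (gather 3 zinc): clay=5 saddle=1 zinc=3
After 6 (craft saddle): clay=5 saddle=2 zinc=2
After 7 (craft saddle): clay=5 saddle=3 zinc=1

Answer: yes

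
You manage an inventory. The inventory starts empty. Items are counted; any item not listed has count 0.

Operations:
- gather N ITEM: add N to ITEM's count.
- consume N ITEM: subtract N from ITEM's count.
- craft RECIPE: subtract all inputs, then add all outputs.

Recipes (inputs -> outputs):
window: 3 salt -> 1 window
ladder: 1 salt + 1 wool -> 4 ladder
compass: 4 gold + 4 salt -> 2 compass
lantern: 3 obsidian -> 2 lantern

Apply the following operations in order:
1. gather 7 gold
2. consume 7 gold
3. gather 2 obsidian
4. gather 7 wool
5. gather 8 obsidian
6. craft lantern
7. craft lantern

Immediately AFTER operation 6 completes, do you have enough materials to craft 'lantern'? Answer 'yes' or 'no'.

After 1 (gather 7 gold): gold=7
After 2 (consume 7 gold): (empty)
After 3 (gather 2 obsidian): obsidian=2
After 4 (gather 7 wool): obsidian=2 wool=7
After 5 (gather 8 obsidian): obsidian=10 wool=7
After 6 (craft lantern): lantern=2 obsidian=7 wool=7

Answer: yes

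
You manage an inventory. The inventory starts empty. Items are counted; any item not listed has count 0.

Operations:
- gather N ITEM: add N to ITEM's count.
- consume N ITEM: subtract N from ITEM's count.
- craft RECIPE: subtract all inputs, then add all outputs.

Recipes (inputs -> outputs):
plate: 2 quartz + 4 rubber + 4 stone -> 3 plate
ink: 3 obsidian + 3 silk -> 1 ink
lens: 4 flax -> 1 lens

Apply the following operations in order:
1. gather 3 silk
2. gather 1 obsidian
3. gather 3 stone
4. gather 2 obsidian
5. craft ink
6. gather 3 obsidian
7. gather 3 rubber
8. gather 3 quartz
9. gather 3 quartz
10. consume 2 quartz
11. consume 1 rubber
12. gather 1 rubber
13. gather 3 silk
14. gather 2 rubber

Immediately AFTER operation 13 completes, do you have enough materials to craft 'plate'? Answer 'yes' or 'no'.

After 1 (gather 3 silk): silk=3
After 2 (gather 1 obsidian): obsidian=1 silk=3
After 3 (gather 3 stone): obsidian=1 silk=3 stone=3
After 4 (gather 2 obsidian): obsidian=3 silk=3 stone=3
After 5 (craft ink): ink=1 stone=3
After 6 (gather 3 obsidian): ink=1 obsidian=3 stone=3
After 7 (gather 3 rubber): ink=1 obsidian=3 rubber=3 stone=3
After 8 (gather 3 quartz): ink=1 obsidian=3 quartz=3 rubber=3 stone=3
After 9 (gather 3 quartz): ink=1 obsidian=3 quartz=6 rubber=3 stone=3
After 10 (consume 2 quartz): ink=1 obsidian=3 quartz=4 rubber=3 stone=3
After 11 (consume 1 rubber): ink=1 obsidian=3 quartz=4 rubber=2 stone=3
After 12 (gather 1 rubber): ink=1 obsidian=3 quartz=4 rubber=3 stone=3
After 13 (gather 3 silk): ink=1 obsidian=3 quartz=4 rubber=3 silk=3 stone=3

Answer: no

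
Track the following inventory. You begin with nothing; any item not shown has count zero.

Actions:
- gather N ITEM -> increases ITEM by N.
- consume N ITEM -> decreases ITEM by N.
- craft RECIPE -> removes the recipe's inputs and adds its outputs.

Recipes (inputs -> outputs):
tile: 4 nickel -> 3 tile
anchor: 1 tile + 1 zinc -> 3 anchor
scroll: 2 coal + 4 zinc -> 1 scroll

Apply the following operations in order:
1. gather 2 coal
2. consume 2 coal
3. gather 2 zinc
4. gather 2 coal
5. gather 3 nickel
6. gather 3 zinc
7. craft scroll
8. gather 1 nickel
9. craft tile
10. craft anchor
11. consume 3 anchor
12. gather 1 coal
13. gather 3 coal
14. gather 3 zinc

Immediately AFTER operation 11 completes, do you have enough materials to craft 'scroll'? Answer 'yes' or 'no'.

Answer: no

Derivation:
After 1 (gather 2 coal): coal=2
After 2 (consume 2 coal): (empty)
After 3 (gather 2 zinc): zinc=2
After 4 (gather 2 coal): coal=2 zinc=2
After 5 (gather 3 nickel): coal=2 nickel=3 zinc=2
After 6 (gather 3 zinc): coal=2 nickel=3 zinc=5
After 7 (craft scroll): nickel=3 scroll=1 zinc=1
After 8 (gather 1 nickel): nickel=4 scroll=1 zinc=1
After 9 (craft tile): scroll=1 tile=3 zinc=1
After 10 (craft anchor): anchor=3 scroll=1 tile=2
After 11 (consume 3 anchor): scroll=1 tile=2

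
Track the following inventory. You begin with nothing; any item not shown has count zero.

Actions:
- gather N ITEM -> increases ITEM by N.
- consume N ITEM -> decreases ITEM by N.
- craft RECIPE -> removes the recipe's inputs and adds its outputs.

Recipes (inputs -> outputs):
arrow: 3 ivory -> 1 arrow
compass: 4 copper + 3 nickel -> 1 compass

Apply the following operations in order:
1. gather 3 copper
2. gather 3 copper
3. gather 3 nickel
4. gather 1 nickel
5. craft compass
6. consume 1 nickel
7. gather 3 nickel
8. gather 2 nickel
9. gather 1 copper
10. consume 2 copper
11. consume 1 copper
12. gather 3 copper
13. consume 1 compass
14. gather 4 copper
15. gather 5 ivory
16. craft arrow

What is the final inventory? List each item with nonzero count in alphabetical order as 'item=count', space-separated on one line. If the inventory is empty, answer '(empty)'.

Answer: arrow=1 copper=7 ivory=2 nickel=5

Derivation:
After 1 (gather 3 copper): copper=3
After 2 (gather 3 copper): copper=6
After 3 (gather 3 nickel): copper=6 nickel=3
After 4 (gather 1 nickel): copper=6 nickel=4
After 5 (craft compass): compass=1 copper=2 nickel=1
After 6 (consume 1 nickel): compass=1 copper=2
After 7 (gather 3 nickel): compass=1 copper=2 nickel=3
After 8 (gather 2 nickel): compass=1 copper=2 nickel=5
After 9 (gather 1 copper): compass=1 copper=3 nickel=5
After 10 (consume 2 copper): compass=1 copper=1 nickel=5
After 11 (consume 1 copper): compass=1 nickel=5
After 12 (gather 3 copper): compass=1 copper=3 nickel=5
After 13 (consume 1 compass): copper=3 nickel=5
After 14 (gather 4 copper): copper=7 nickel=5
After 15 (gather 5 ivory): copper=7 ivory=5 nickel=5
After 16 (craft arrow): arrow=1 copper=7 ivory=2 nickel=5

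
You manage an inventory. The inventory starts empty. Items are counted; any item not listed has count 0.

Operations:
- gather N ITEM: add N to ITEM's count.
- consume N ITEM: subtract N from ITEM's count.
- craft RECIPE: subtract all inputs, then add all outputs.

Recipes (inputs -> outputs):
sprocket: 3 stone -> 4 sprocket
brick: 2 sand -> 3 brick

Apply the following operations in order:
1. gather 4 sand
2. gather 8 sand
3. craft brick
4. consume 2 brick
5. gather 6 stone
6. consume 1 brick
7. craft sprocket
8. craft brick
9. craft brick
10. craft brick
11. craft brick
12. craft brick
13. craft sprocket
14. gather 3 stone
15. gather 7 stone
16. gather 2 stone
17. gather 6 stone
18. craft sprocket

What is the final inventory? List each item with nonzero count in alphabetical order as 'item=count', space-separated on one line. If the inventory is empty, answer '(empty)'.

Answer: brick=15 sprocket=12 stone=15

Derivation:
After 1 (gather 4 sand): sand=4
After 2 (gather 8 sand): sand=12
After 3 (craft brick): brick=3 sand=10
After 4 (consume 2 brick): brick=1 sand=10
After 5 (gather 6 stone): brick=1 sand=10 stone=6
After 6 (consume 1 brick): sand=10 stone=6
After 7 (craft sprocket): sand=10 sprocket=4 stone=3
After 8 (craft brick): brick=3 sand=8 sprocket=4 stone=3
After 9 (craft brick): brick=6 sand=6 sprocket=4 stone=3
After 10 (craft brick): brick=9 sand=4 sprocket=4 stone=3
After 11 (craft brick): brick=12 sand=2 sprocket=4 stone=3
After 12 (craft brick): brick=15 sprocket=4 stone=3
After 13 (craft sprocket): brick=15 sprocket=8
After 14 (gather 3 stone): brick=15 sprocket=8 stone=3
After 15 (gather 7 stone): brick=15 sprocket=8 stone=10
After 16 (gather 2 stone): brick=15 sprocket=8 stone=12
After 17 (gather 6 stone): brick=15 sprocket=8 stone=18
After 18 (craft sprocket): brick=15 sprocket=12 stone=15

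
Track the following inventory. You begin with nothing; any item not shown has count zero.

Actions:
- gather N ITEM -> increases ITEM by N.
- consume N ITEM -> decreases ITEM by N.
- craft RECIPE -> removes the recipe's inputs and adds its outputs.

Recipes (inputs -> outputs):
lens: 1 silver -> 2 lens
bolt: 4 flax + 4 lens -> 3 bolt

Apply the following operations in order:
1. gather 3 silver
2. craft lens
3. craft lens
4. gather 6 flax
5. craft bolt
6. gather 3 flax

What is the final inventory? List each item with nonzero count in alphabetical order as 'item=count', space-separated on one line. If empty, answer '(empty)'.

After 1 (gather 3 silver): silver=3
After 2 (craft lens): lens=2 silver=2
After 3 (craft lens): lens=4 silver=1
After 4 (gather 6 flax): flax=6 lens=4 silver=1
After 5 (craft bolt): bolt=3 flax=2 silver=1
After 6 (gather 3 flax): bolt=3 flax=5 silver=1

Answer: bolt=3 flax=5 silver=1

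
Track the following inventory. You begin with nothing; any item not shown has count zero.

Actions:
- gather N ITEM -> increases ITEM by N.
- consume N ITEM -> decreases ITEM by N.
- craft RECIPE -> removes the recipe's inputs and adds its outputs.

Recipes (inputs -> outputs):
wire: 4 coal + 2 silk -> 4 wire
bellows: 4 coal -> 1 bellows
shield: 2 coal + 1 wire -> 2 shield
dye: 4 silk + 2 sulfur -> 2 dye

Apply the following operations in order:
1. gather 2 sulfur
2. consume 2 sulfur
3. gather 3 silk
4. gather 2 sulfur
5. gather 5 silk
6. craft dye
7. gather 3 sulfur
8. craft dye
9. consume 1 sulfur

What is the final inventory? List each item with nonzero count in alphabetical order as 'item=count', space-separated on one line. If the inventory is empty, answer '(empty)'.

After 1 (gather 2 sulfur): sulfur=2
After 2 (consume 2 sulfur): (empty)
After 3 (gather 3 silk): silk=3
After 4 (gather 2 sulfur): silk=3 sulfur=2
After 5 (gather 5 silk): silk=8 sulfur=2
After 6 (craft dye): dye=2 silk=4
After 7 (gather 3 sulfur): dye=2 silk=4 sulfur=3
After 8 (craft dye): dye=4 sulfur=1
After 9 (consume 1 sulfur): dye=4

Answer: dye=4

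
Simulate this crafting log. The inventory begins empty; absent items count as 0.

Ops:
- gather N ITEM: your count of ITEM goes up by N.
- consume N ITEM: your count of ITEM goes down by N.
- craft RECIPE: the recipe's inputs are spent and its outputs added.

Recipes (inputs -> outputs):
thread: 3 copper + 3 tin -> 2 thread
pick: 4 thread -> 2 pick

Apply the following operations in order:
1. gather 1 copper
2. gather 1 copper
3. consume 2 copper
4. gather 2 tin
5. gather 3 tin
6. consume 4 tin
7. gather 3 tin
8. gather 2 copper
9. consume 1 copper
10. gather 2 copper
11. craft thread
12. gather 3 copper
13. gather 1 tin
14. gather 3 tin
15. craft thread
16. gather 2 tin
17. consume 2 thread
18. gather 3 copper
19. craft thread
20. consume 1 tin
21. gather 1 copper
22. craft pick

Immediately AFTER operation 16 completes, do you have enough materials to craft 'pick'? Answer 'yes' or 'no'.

Answer: yes

Derivation:
After 1 (gather 1 copper): copper=1
After 2 (gather 1 copper): copper=2
After 3 (consume 2 copper): (empty)
After 4 (gather 2 tin): tin=2
After 5 (gather 3 tin): tin=5
After 6 (consume 4 tin): tin=1
After 7 (gather 3 tin): tin=4
After 8 (gather 2 copper): copper=2 tin=4
After 9 (consume 1 copper): copper=1 tin=4
After 10 (gather 2 copper): copper=3 tin=4
After 11 (craft thread): thread=2 tin=1
After 12 (gather 3 copper): copper=3 thread=2 tin=1
After 13 (gather 1 tin): copper=3 thread=2 tin=2
After 14 (gather 3 tin): copper=3 thread=2 tin=5
After 15 (craft thread): thread=4 tin=2
After 16 (gather 2 tin): thread=4 tin=4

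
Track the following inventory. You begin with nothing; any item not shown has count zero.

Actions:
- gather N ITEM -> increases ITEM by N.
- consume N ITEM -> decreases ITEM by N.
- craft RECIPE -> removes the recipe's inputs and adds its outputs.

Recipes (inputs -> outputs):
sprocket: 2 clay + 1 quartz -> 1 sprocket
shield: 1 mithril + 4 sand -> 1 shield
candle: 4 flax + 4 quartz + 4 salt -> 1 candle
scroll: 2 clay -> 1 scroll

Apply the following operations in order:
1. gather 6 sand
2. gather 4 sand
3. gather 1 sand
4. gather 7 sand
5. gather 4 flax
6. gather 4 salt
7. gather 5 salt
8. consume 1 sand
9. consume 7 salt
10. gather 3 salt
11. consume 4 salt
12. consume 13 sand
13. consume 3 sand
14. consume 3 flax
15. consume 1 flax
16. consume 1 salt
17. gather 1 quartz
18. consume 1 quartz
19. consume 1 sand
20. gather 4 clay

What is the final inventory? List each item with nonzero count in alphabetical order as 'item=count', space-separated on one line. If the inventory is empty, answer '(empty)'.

Answer: clay=4

Derivation:
After 1 (gather 6 sand): sand=6
After 2 (gather 4 sand): sand=10
After 3 (gather 1 sand): sand=11
After 4 (gather 7 sand): sand=18
After 5 (gather 4 flax): flax=4 sand=18
After 6 (gather 4 salt): flax=4 salt=4 sand=18
After 7 (gather 5 salt): flax=4 salt=9 sand=18
After 8 (consume 1 sand): flax=4 salt=9 sand=17
After 9 (consume 7 salt): flax=4 salt=2 sand=17
After 10 (gather 3 salt): flax=4 salt=5 sand=17
After 11 (consume 4 salt): flax=4 salt=1 sand=17
After 12 (consume 13 sand): flax=4 salt=1 sand=4
After 13 (consume 3 sand): flax=4 salt=1 sand=1
After 14 (consume 3 flax): flax=1 salt=1 sand=1
After 15 (consume 1 flax): salt=1 sand=1
After 16 (consume 1 salt): sand=1
After 17 (gather 1 quartz): quartz=1 sand=1
After 18 (consume 1 quartz): sand=1
After 19 (consume 1 sand): (empty)
After 20 (gather 4 clay): clay=4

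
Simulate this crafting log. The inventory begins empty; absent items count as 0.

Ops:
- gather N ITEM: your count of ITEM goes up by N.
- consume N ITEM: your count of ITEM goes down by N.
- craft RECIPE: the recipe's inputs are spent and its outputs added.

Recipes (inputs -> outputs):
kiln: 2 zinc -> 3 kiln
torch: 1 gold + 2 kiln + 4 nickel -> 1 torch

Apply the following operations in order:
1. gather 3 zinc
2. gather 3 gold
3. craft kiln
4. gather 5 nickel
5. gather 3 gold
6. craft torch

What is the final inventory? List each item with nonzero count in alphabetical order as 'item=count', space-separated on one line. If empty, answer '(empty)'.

After 1 (gather 3 zinc): zinc=3
After 2 (gather 3 gold): gold=3 zinc=3
After 3 (craft kiln): gold=3 kiln=3 zinc=1
After 4 (gather 5 nickel): gold=3 kiln=3 nickel=5 zinc=1
After 5 (gather 3 gold): gold=6 kiln=3 nickel=5 zinc=1
After 6 (craft torch): gold=5 kiln=1 nickel=1 torch=1 zinc=1

Answer: gold=5 kiln=1 nickel=1 torch=1 zinc=1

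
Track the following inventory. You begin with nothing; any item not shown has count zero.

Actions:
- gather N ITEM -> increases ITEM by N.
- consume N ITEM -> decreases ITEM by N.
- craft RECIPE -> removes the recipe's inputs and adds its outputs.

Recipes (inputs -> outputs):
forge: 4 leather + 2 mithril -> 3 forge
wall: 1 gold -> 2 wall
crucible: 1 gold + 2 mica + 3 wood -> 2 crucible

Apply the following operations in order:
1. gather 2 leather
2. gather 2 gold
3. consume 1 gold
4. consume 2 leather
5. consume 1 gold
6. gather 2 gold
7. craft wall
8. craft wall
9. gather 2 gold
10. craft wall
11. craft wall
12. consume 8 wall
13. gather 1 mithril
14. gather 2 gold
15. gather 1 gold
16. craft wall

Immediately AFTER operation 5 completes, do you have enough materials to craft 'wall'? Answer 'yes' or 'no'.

After 1 (gather 2 leather): leather=2
After 2 (gather 2 gold): gold=2 leather=2
After 3 (consume 1 gold): gold=1 leather=2
After 4 (consume 2 leather): gold=1
After 5 (consume 1 gold): (empty)

Answer: no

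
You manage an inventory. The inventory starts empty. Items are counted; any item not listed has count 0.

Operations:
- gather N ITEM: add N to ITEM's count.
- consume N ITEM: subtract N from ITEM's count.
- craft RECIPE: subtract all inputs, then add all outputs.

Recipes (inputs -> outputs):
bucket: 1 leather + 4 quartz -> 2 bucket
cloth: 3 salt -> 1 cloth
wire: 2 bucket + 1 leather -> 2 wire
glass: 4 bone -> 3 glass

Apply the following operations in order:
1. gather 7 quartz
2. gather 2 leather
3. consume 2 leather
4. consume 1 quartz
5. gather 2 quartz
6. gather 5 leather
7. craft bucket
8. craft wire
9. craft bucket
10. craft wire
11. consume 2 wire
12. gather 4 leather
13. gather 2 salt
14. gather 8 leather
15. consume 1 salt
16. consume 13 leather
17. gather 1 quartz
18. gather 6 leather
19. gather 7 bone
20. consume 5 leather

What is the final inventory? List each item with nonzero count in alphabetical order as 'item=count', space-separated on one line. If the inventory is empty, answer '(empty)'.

Answer: bone=7 leather=1 quartz=1 salt=1 wire=2

Derivation:
After 1 (gather 7 quartz): quartz=7
After 2 (gather 2 leather): leather=2 quartz=7
After 3 (consume 2 leather): quartz=7
After 4 (consume 1 quartz): quartz=6
After 5 (gather 2 quartz): quartz=8
After 6 (gather 5 leather): leather=5 quartz=8
After 7 (craft bucket): bucket=2 leather=4 quartz=4
After 8 (craft wire): leather=3 quartz=4 wire=2
After 9 (craft bucket): bucket=2 leather=2 wire=2
After 10 (craft wire): leather=1 wire=4
After 11 (consume 2 wire): leather=1 wire=2
After 12 (gather 4 leather): leather=5 wire=2
After 13 (gather 2 salt): leather=5 salt=2 wire=2
After 14 (gather 8 leather): leather=13 salt=2 wire=2
After 15 (consume 1 salt): leather=13 salt=1 wire=2
After 16 (consume 13 leather): salt=1 wire=2
After 17 (gather 1 quartz): quartz=1 salt=1 wire=2
After 18 (gather 6 leather): leather=6 quartz=1 salt=1 wire=2
After 19 (gather 7 bone): bone=7 leather=6 quartz=1 salt=1 wire=2
After 20 (consume 5 leather): bone=7 leather=1 quartz=1 salt=1 wire=2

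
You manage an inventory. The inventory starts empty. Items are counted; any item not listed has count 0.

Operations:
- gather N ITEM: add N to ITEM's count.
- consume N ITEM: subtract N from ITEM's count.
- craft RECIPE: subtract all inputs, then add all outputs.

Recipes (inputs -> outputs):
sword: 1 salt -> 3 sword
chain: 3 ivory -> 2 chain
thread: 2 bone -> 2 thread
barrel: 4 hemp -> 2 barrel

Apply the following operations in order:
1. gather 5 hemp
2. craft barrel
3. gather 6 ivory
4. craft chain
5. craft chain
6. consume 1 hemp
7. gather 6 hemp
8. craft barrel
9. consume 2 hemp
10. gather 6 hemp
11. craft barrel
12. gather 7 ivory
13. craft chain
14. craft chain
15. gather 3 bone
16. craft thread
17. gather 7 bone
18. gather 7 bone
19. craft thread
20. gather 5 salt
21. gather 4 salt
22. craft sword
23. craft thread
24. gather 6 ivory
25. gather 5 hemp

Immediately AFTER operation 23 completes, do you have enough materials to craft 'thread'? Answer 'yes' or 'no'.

After 1 (gather 5 hemp): hemp=5
After 2 (craft barrel): barrel=2 hemp=1
After 3 (gather 6 ivory): barrel=2 hemp=1 ivory=6
After 4 (craft chain): barrel=2 chain=2 hemp=1 ivory=3
After 5 (craft chain): barrel=2 chain=4 hemp=1
After 6 (consume 1 hemp): barrel=2 chain=4
After 7 (gather 6 hemp): barrel=2 chain=4 hemp=6
After 8 (craft barrel): barrel=4 chain=4 hemp=2
After 9 (consume 2 hemp): barrel=4 chain=4
After 10 (gather 6 hemp): barrel=4 chain=4 hemp=6
After 11 (craft barrel): barrel=6 chain=4 hemp=2
After 12 (gather 7 ivory): barrel=6 chain=4 hemp=2 ivory=7
After 13 (craft chain): barrel=6 chain=6 hemp=2 ivory=4
After 14 (craft chain): barrel=6 chain=8 hemp=2 ivory=1
After 15 (gather 3 bone): barrel=6 bone=3 chain=8 hemp=2 ivory=1
After 16 (craft thread): barrel=6 bone=1 chain=8 hemp=2 ivory=1 thread=2
After 17 (gather 7 bone): barrel=6 bone=8 chain=8 hemp=2 ivory=1 thread=2
After 18 (gather 7 bone): barrel=6 bone=15 chain=8 hemp=2 ivory=1 thread=2
After 19 (craft thread): barrel=6 bone=13 chain=8 hemp=2 ivory=1 thread=4
After 20 (gather 5 salt): barrel=6 bone=13 chain=8 hemp=2 ivory=1 salt=5 thread=4
After 21 (gather 4 salt): barrel=6 bone=13 chain=8 hemp=2 ivory=1 salt=9 thread=4
After 22 (craft sword): barrel=6 bone=13 chain=8 hemp=2 ivory=1 salt=8 sword=3 thread=4
After 23 (craft thread): barrel=6 bone=11 chain=8 hemp=2 ivory=1 salt=8 sword=3 thread=6

Answer: yes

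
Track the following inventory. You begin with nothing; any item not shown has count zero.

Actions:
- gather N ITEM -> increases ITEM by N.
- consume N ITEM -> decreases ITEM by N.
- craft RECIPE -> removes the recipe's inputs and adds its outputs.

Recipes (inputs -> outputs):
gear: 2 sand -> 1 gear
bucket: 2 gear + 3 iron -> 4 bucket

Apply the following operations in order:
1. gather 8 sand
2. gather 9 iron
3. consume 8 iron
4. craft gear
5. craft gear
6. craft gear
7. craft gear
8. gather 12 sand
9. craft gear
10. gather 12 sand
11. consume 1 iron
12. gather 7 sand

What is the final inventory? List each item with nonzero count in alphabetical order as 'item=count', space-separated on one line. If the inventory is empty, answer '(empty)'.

Answer: gear=5 sand=29

Derivation:
After 1 (gather 8 sand): sand=8
After 2 (gather 9 iron): iron=9 sand=8
After 3 (consume 8 iron): iron=1 sand=8
After 4 (craft gear): gear=1 iron=1 sand=6
After 5 (craft gear): gear=2 iron=1 sand=4
After 6 (craft gear): gear=3 iron=1 sand=2
After 7 (craft gear): gear=4 iron=1
After 8 (gather 12 sand): gear=4 iron=1 sand=12
After 9 (craft gear): gear=5 iron=1 sand=10
After 10 (gather 12 sand): gear=5 iron=1 sand=22
After 11 (consume 1 iron): gear=5 sand=22
After 12 (gather 7 sand): gear=5 sand=29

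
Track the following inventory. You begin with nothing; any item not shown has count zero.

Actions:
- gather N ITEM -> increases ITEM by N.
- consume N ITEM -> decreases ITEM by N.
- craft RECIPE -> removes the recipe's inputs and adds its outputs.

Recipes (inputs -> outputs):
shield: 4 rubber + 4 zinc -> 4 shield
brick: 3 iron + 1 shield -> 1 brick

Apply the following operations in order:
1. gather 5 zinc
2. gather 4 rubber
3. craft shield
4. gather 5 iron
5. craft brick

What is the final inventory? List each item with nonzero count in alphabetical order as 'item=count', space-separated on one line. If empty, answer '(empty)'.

Answer: brick=1 iron=2 shield=3 zinc=1

Derivation:
After 1 (gather 5 zinc): zinc=5
After 2 (gather 4 rubber): rubber=4 zinc=5
After 3 (craft shield): shield=4 zinc=1
After 4 (gather 5 iron): iron=5 shield=4 zinc=1
After 5 (craft brick): brick=1 iron=2 shield=3 zinc=1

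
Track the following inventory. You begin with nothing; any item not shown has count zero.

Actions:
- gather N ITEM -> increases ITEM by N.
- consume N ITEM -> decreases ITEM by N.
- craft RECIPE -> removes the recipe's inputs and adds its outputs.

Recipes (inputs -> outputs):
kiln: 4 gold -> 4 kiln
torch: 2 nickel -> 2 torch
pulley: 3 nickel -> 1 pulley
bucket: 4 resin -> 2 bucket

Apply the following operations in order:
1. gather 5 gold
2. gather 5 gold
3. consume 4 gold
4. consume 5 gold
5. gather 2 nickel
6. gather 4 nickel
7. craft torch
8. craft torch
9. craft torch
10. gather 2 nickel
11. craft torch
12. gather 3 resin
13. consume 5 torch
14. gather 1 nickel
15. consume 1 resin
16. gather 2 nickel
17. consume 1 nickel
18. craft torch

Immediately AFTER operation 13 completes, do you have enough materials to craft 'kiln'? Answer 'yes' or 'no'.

After 1 (gather 5 gold): gold=5
After 2 (gather 5 gold): gold=10
After 3 (consume 4 gold): gold=6
After 4 (consume 5 gold): gold=1
After 5 (gather 2 nickel): gold=1 nickel=2
After 6 (gather 4 nickel): gold=1 nickel=6
After 7 (craft torch): gold=1 nickel=4 torch=2
After 8 (craft torch): gold=1 nickel=2 torch=4
After 9 (craft torch): gold=1 torch=6
After 10 (gather 2 nickel): gold=1 nickel=2 torch=6
After 11 (craft torch): gold=1 torch=8
After 12 (gather 3 resin): gold=1 resin=3 torch=8
After 13 (consume 5 torch): gold=1 resin=3 torch=3

Answer: no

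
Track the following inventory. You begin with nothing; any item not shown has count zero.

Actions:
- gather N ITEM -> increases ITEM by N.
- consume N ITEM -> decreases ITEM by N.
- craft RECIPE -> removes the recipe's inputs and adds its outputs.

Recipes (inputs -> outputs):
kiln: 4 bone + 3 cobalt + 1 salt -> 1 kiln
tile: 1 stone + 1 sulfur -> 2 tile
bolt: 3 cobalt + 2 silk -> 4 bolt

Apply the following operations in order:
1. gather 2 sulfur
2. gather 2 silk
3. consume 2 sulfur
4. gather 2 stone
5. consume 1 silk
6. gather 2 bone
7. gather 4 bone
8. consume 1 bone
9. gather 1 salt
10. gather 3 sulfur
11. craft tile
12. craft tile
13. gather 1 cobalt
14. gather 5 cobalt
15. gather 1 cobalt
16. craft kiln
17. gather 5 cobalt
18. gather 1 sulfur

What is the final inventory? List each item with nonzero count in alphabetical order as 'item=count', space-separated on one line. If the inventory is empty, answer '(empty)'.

After 1 (gather 2 sulfur): sulfur=2
After 2 (gather 2 silk): silk=2 sulfur=2
After 3 (consume 2 sulfur): silk=2
After 4 (gather 2 stone): silk=2 stone=2
After 5 (consume 1 silk): silk=1 stone=2
After 6 (gather 2 bone): bone=2 silk=1 stone=2
After 7 (gather 4 bone): bone=6 silk=1 stone=2
After 8 (consume 1 bone): bone=5 silk=1 stone=2
After 9 (gather 1 salt): bone=5 salt=1 silk=1 stone=2
After 10 (gather 3 sulfur): bone=5 salt=1 silk=1 stone=2 sulfur=3
After 11 (craft tile): bone=5 salt=1 silk=1 stone=1 sulfur=2 tile=2
After 12 (craft tile): bone=5 salt=1 silk=1 sulfur=1 tile=4
After 13 (gather 1 cobalt): bone=5 cobalt=1 salt=1 silk=1 sulfur=1 tile=4
After 14 (gather 5 cobalt): bone=5 cobalt=6 salt=1 silk=1 sulfur=1 tile=4
After 15 (gather 1 cobalt): bone=5 cobalt=7 salt=1 silk=1 sulfur=1 tile=4
After 16 (craft kiln): bone=1 cobalt=4 kiln=1 silk=1 sulfur=1 tile=4
After 17 (gather 5 cobalt): bone=1 cobalt=9 kiln=1 silk=1 sulfur=1 tile=4
After 18 (gather 1 sulfur): bone=1 cobalt=9 kiln=1 silk=1 sulfur=2 tile=4

Answer: bone=1 cobalt=9 kiln=1 silk=1 sulfur=2 tile=4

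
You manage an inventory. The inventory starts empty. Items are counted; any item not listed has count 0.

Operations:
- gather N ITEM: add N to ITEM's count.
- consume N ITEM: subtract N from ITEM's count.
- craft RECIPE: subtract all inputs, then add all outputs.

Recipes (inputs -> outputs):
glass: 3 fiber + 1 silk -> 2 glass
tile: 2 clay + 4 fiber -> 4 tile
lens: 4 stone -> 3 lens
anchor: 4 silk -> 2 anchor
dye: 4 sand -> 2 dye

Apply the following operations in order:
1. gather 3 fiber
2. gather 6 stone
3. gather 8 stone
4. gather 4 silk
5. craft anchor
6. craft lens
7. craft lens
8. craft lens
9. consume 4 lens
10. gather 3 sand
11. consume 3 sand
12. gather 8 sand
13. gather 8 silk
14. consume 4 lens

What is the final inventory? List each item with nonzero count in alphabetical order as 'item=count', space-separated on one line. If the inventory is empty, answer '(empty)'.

Answer: anchor=2 fiber=3 lens=1 sand=8 silk=8 stone=2

Derivation:
After 1 (gather 3 fiber): fiber=3
After 2 (gather 6 stone): fiber=3 stone=6
After 3 (gather 8 stone): fiber=3 stone=14
After 4 (gather 4 silk): fiber=3 silk=4 stone=14
After 5 (craft anchor): anchor=2 fiber=3 stone=14
After 6 (craft lens): anchor=2 fiber=3 lens=3 stone=10
After 7 (craft lens): anchor=2 fiber=3 lens=6 stone=6
After 8 (craft lens): anchor=2 fiber=3 lens=9 stone=2
After 9 (consume 4 lens): anchor=2 fiber=3 lens=5 stone=2
After 10 (gather 3 sand): anchor=2 fiber=3 lens=5 sand=3 stone=2
After 11 (consume 3 sand): anchor=2 fiber=3 lens=5 stone=2
After 12 (gather 8 sand): anchor=2 fiber=3 lens=5 sand=8 stone=2
After 13 (gather 8 silk): anchor=2 fiber=3 lens=5 sand=8 silk=8 stone=2
After 14 (consume 4 lens): anchor=2 fiber=3 lens=1 sand=8 silk=8 stone=2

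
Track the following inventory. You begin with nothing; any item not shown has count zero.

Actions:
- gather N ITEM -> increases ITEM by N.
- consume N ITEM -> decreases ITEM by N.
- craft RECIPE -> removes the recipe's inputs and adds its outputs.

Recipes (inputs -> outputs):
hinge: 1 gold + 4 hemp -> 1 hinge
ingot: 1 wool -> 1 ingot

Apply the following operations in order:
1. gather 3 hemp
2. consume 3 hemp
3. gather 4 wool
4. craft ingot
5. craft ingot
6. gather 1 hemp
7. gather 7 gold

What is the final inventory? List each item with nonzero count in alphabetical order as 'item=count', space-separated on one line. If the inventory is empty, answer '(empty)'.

After 1 (gather 3 hemp): hemp=3
After 2 (consume 3 hemp): (empty)
After 3 (gather 4 wool): wool=4
After 4 (craft ingot): ingot=1 wool=3
After 5 (craft ingot): ingot=2 wool=2
After 6 (gather 1 hemp): hemp=1 ingot=2 wool=2
After 7 (gather 7 gold): gold=7 hemp=1 ingot=2 wool=2

Answer: gold=7 hemp=1 ingot=2 wool=2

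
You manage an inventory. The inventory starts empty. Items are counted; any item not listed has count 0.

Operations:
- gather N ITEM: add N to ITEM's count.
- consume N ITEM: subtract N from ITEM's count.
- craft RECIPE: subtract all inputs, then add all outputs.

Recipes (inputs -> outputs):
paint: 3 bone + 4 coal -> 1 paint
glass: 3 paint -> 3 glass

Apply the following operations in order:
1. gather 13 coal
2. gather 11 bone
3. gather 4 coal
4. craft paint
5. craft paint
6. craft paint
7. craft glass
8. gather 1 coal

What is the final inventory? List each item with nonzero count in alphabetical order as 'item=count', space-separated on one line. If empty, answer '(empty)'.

Answer: bone=2 coal=6 glass=3

Derivation:
After 1 (gather 13 coal): coal=13
After 2 (gather 11 bone): bone=11 coal=13
After 3 (gather 4 coal): bone=11 coal=17
After 4 (craft paint): bone=8 coal=13 paint=1
After 5 (craft paint): bone=5 coal=9 paint=2
After 6 (craft paint): bone=2 coal=5 paint=3
After 7 (craft glass): bone=2 coal=5 glass=3
After 8 (gather 1 coal): bone=2 coal=6 glass=3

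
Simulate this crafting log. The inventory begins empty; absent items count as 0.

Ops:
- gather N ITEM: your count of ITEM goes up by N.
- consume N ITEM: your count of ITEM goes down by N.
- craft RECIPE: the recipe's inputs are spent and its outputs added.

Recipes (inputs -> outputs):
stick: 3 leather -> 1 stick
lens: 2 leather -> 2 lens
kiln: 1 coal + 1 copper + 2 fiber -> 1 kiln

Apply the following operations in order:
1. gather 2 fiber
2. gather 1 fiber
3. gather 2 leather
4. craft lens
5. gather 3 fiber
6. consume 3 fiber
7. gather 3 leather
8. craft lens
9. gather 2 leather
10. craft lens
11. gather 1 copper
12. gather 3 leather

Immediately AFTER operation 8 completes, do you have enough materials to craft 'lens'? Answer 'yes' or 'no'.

Answer: no

Derivation:
After 1 (gather 2 fiber): fiber=2
After 2 (gather 1 fiber): fiber=3
After 3 (gather 2 leather): fiber=3 leather=2
After 4 (craft lens): fiber=3 lens=2
After 5 (gather 3 fiber): fiber=6 lens=2
After 6 (consume 3 fiber): fiber=3 lens=2
After 7 (gather 3 leather): fiber=3 leather=3 lens=2
After 8 (craft lens): fiber=3 leather=1 lens=4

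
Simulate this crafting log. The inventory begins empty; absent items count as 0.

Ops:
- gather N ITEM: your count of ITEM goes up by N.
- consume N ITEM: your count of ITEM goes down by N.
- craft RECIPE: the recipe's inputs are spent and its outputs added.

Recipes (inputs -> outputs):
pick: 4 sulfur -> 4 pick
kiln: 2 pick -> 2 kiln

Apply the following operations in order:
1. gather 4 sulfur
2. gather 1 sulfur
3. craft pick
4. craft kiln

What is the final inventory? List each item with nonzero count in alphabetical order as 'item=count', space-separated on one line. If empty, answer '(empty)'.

After 1 (gather 4 sulfur): sulfur=4
After 2 (gather 1 sulfur): sulfur=5
After 3 (craft pick): pick=4 sulfur=1
After 4 (craft kiln): kiln=2 pick=2 sulfur=1

Answer: kiln=2 pick=2 sulfur=1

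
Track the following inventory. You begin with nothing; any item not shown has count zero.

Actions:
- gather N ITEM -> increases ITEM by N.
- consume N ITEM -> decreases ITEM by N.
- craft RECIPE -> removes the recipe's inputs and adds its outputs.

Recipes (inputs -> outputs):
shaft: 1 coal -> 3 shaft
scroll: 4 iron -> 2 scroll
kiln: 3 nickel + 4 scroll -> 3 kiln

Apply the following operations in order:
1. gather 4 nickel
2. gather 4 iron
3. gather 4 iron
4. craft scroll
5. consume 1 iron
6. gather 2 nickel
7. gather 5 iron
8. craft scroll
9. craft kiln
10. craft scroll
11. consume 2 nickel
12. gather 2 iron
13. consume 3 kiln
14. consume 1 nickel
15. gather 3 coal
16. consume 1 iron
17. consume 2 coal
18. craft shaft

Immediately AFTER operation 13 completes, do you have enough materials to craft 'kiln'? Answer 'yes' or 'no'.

Answer: no

Derivation:
After 1 (gather 4 nickel): nickel=4
After 2 (gather 4 iron): iron=4 nickel=4
After 3 (gather 4 iron): iron=8 nickel=4
After 4 (craft scroll): iron=4 nickel=4 scroll=2
After 5 (consume 1 iron): iron=3 nickel=4 scroll=2
After 6 (gather 2 nickel): iron=3 nickel=6 scroll=2
After 7 (gather 5 iron): iron=8 nickel=6 scroll=2
After 8 (craft scroll): iron=4 nickel=6 scroll=4
After 9 (craft kiln): iron=4 kiln=3 nickel=3
After 10 (craft scroll): kiln=3 nickel=3 scroll=2
After 11 (consume 2 nickel): kiln=3 nickel=1 scroll=2
After 12 (gather 2 iron): iron=2 kiln=3 nickel=1 scroll=2
After 13 (consume 3 kiln): iron=2 nickel=1 scroll=2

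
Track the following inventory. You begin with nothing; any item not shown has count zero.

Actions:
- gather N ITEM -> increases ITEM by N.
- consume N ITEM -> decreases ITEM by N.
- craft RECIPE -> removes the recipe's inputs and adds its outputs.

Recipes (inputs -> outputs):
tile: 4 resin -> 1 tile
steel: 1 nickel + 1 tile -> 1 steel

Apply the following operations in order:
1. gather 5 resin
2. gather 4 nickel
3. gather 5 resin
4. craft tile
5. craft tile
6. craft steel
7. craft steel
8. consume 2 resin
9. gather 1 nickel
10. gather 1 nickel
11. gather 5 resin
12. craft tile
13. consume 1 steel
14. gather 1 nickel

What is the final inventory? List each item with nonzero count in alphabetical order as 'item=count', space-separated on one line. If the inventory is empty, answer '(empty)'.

Answer: nickel=5 resin=1 steel=1 tile=1

Derivation:
After 1 (gather 5 resin): resin=5
After 2 (gather 4 nickel): nickel=4 resin=5
After 3 (gather 5 resin): nickel=4 resin=10
After 4 (craft tile): nickel=4 resin=6 tile=1
After 5 (craft tile): nickel=4 resin=2 tile=2
After 6 (craft steel): nickel=3 resin=2 steel=1 tile=1
After 7 (craft steel): nickel=2 resin=2 steel=2
After 8 (consume 2 resin): nickel=2 steel=2
After 9 (gather 1 nickel): nickel=3 steel=2
After 10 (gather 1 nickel): nickel=4 steel=2
After 11 (gather 5 resin): nickel=4 resin=5 steel=2
After 12 (craft tile): nickel=4 resin=1 steel=2 tile=1
After 13 (consume 1 steel): nickel=4 resin=1 steel=1 tile=1
After 14 (gather 1 nickel): nickel=5 resin=1 steel=1 tile=1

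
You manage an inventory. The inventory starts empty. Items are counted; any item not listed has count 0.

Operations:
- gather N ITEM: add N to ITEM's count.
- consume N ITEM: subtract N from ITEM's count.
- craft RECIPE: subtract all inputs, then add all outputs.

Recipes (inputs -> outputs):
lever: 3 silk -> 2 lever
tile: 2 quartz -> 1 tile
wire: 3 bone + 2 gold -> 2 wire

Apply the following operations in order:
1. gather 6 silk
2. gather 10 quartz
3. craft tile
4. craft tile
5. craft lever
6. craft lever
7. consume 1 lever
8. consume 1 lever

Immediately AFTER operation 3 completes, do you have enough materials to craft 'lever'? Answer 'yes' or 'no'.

Answer: yes

Derivation:
After 1 (gather 6 silk): silk=6
After 2 (gather 10 quartz): quartz=10 silk=6
After 3 (craft tile): quartz=8 silk=6 tile=1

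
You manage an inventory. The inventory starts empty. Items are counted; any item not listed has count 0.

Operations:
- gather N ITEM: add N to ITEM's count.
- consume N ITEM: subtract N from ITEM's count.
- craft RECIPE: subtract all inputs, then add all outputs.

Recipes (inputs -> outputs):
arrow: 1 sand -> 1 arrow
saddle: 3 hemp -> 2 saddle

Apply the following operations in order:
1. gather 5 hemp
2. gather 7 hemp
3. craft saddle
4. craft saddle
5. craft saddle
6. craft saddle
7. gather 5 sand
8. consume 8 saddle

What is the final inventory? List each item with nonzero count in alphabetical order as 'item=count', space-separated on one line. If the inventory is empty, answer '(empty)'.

Answer: sand=5

Derivation:
After 1 (gather 5 hemp): hemp=5
After 2 (gather 7 hemp): hemp=12
After 3 (craft saddle): hemp=9 saddle=2
After 4 (craft saddle): hemp=6 saddle=4
After 5 (craft saddle): hemp=3 saddle=6
After 6 (craft saddle): saddle=8
After 7 (gather 5 sand): saddle=8 sand=5
After 8 (consume 8 saddle): sand=5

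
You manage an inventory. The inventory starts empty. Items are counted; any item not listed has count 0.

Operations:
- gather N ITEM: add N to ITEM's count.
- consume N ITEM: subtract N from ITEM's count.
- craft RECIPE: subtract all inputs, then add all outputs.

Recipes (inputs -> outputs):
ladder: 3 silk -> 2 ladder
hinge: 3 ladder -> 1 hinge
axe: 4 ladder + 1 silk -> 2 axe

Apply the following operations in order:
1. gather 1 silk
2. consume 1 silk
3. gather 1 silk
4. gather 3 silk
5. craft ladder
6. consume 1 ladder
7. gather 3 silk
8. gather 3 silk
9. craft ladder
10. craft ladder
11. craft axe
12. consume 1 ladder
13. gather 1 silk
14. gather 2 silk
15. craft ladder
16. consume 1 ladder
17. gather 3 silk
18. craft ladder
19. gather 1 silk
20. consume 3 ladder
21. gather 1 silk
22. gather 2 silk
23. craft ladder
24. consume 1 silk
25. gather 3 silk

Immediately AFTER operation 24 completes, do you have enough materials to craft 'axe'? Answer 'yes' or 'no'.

After 1 (gather 1 silk): silk=1
After 2 (consume 1 silk): (empty)
After 3 (gather 1 silk): silk=1
After 4 (gather 3 silk): silk=4
After 5 (craft ladder): ladder=2 silk=1
After 6 (consume 1 ladder): ladder=1 silk=1
After 7 (gather 3 silk): ladder=1 silk=4
After 8 (gather 3 silk): ladder=1 silk=7
After 9 (craft ladder): ladder=3 silk=4
After 10 (craft ladder): ladder=5 silk=1
After 11 (craft axe): axe=2 ladder=1
After 12 (consume 1 ladder): axe=2
After 13 (gather 1 silk): axe=2 silk=1
After 14 (gather 2 silk): axe=2 silk=3
After 15 (craft ladder): axe=2 ladder=2
After 16 (consume 1 ladder): axe=2 ladder=1
After 17 (gather 3 silk): axe=2 ladder=1 silk=3
After 18 (craft ladder): axe=2 ladder=3
After 19 (gather 1 silk): axe=2 ladder=3 silk=1
After 20 (consume 3 ladder): axe=2 silk=1
After 21 (gather 1 silk): axe=2 silk=2
After 22 (gather 2 silk): axe=2 silk=4
After 23 (craft ladder): axe=2 ladder=2 silk=1
After 24 (consume 1 silk): axe=2 ladder=2

Answer: no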